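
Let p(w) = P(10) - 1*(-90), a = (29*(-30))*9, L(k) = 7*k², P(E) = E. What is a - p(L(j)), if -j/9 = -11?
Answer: -7930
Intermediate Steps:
j = 99 (j = -9*(-11) = 99)
a = -7830 (a = -870*9 = -7830)
p(w) = 100 (p(w) = 10 - 1*(-90) = 10 + 90 = 100)
a - p(L(j)) = -7830 - 1*100 = -7830 - 100 = -7930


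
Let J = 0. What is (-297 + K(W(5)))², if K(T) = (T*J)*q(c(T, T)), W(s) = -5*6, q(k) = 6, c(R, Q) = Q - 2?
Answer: 88209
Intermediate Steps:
c(R, Q) = -2 + Q
W(s) = -30
K(T) = 0 (K(T) = (T*0)*6 = 0*6 = 0)
(-297 + K(W(5)))² = (-297 + 0)² = (-297)² = 88209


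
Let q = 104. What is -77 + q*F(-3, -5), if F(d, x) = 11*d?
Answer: -3509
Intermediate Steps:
-77 + q*F(-3, -5) = -77 + 104*(11*(-3)) = -77 + 104*(-33) = -77 - 3432 = -3509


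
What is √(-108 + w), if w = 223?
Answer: √115 ≈ 10.724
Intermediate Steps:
√(-108 + w) = √(-108 + 223) = √115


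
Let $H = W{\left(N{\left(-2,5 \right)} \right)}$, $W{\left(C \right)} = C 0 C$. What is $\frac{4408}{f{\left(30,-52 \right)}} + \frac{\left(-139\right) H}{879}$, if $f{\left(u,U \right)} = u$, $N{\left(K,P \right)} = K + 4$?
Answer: $\frac{2204}{15} \approx 146.93$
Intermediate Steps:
$N{\left(K,P \right)} = 4 + K$
$W{\left(C \right)} = 0$ ($W{\left(C \right)} = 0 C = 0$)
$H = 0$
$\frac{4408}{f{\left(30,-52 \right)}} + \frac{\left(-139\right) H}{879} = \frac{4408}{30} + \frac{\left(-139\right) 0}{879} = 4408 \cdot \frac{1}{30} + 0 \cdot \frac{1}{879} = \frac{2204}{15} + 0 = \frac{2204}{15}$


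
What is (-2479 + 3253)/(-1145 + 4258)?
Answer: 774/3113 ≈ 0.24863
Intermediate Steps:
(-2479 + 3253)/(-1145 + 4258) = 774/3113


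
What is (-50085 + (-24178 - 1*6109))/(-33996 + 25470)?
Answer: 40186/4263 ≈ 9.4267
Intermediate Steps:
(-50085 + (-24178 - 1*6109))/(-33996 + 25470) = (-50085 + (-24178 - 6109))/(-8526) = (-50085 - 30287)*(-1/8526) = -80372*(-1/8526) = 40186/4263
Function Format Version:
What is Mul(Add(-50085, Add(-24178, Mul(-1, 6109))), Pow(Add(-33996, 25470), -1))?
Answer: Rational(40186, 4263) ≈ 9.4267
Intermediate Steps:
Mul(Add(-50085, Add(-24178, Mul(-1, 6109))), Pow(Add(-33996, 25470), -1)) = Mul(Add(-50085, Add(-24178, -6109)), Pow(-8526, -1)) = Mul(Add(-50085, -30287), Rational(-1, 8526)) = Mul(-80372, Rational(-1, 8526)) = Rational(40186, 4263)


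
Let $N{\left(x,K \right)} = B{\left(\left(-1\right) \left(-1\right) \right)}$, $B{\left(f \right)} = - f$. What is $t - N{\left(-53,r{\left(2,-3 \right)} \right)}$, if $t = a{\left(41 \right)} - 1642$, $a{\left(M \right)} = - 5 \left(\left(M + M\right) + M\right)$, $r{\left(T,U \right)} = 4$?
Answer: $-2256$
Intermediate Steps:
$a{\left(M \right)} = - 15 M$ ($a{\left(M \right)} = - 5 \left(2 M + M\right) = - 5 \cdot 3 M = - 15 M$)
$t = -2257$ ($t = \left(-15\right) 41 - 1642 = -615 - 1642 = -2257$)
$N{\left(x,K \right)} = -1$ ($N{\left(x,K \right)} = - \left(-1\right) \left(-1\right) = \left(-1\right) 1 = -1$)
$t - N{\left(-53,r{\left(2,-3 \right)} \right)} = -2257 - -1 = -2257 + 1 = -2256$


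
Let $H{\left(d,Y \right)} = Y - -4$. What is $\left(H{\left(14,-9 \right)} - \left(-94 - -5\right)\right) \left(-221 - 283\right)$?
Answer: $-42336$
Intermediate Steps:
$H{\left(d,Y \right)} = 4 + Y$ ($H{\left(d,Y \right)} = Y + 4 = 4 + Y$)
$\left(H{\left(14,-9 \right)} - \left(-94 - -5\right)\right) \left(-221 - 283\right) = \left(\left(4 - 9\right) - \left(-94 - -5\right)\right) \left(-221 - 283\right) = \left(-5 - \left(-94 + 5\right)\right) \left(-504\right) = \left(-5 - -89\right) \left(-504\right) = \left(-5 + 89\right) \left(-504\right) = 84 \left(-504\right) = -42336$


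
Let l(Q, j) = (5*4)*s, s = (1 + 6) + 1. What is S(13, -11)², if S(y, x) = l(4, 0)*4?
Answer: 409600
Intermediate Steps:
s = 8 (s = 7 + 1 = 8)
l(Q, j) = 160 (l(Q, j) = (5*4)*8 = 20*8 = 160)
S(y, x) = 640 (S(y, x) = 160*4 = 640)
S(13, -11)² = 640² = 409600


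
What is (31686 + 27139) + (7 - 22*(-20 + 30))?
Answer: 58612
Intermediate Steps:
(31686 + 27139) + (7 - 22*(-20 + 30)) = 58825 + (7 - 22*10) = 58825 + (7 - 220) = 58825 - 213 = 58612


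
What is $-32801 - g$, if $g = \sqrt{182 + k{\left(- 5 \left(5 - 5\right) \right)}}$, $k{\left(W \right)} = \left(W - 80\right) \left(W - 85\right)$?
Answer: $-32801 - \sqrt{6982} \approx -32885.0$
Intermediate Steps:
$k{\left(W \right)} = \left(-85 + W\right) \left(-80 + W\right)$ ($k{\left(W \right)} = \left(-80 + W\right) \left(-85 + W\right) = \left(-85 + W\right) \left(-80 + W\right)$)
$g = \sqrt{6982}$ ($g = \sqrt{182 + \left(6800 + \left(- 5 \left(5 - 5\right)\right)^{2} - 165 \left(- 5 \left(5 - 5\right)\right)\right)} = \sqrt{182 + \left(6800 + \left(\left(-5\right) 0\right)^{2} - 165 \left(\left(-5\right) 0\right)\right)} = \sqrt{182 + \left(6800 + 0^{2} - 0\right)} = \sqrt{182 + \left(6800 + 0 + 0\right)} = \sqrt{182 + 6800} = \sqrt{6982} \approx 83.558$)
$-32801 - g = -32801 - \sqrt{6982}$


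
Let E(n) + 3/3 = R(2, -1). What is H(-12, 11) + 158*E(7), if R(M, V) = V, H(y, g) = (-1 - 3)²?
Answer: -300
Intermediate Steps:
H(y, g) = 16 (H(y, g) = (-4)² = 16)
E(n) = -2 (E(n) = -1 - 1 = -2)
H(-12, 11) + 158*E(7) = 16 + 158*(-2) = 16 - 316 = -300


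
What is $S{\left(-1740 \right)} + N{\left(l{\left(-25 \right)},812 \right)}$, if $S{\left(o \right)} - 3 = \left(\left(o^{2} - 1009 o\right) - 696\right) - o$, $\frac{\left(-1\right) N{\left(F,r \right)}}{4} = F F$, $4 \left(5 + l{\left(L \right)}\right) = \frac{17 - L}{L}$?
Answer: $\frac{2990118434}{625} \approx 4.7842 \cdot 10^{6}$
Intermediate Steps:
$l{\left(L \right)} = -5 + \frac{17 - L}{4 L}$ ($l{\left(L \right)} = -5 + \frac{\left(17 - L\right) \frac{1}{L}}{4} = -5 + \frac{\frac{1}{L} \left(17 - L\right)}{4} = -5 + \frac{17 - L}{4 L}$)
$N{\left(F,r \right)} = - 4 F^{2}$ ($N{\left(F,r \right)} = - 4 F F = - 4 F^{2}$)
$S{\left(o \right)} = -693 + o^{2} - 1010 o$ ($S{\left(o \right)} = 3 - \left(696 - o^{2} + 1010 o\right) = -693 + o^{2} - 1010 o$)
$S{\left(-1740 \right)} + N{\left(l{\left(-25 \right)},812 \right)} = \left(-693 + \left(-1740\right)^{2} - -1757400\right) - 4 \left(\frac{17 - -525}{4 \left(-25\right)}\right)^{2} = \left(-693 + 3027600 + 1757400\right) - 4 \left(\frac{1}{4} \left(- \frac{1}{25}\right) \left(17 + 525\right)\right)^{2} = 4784307 - 4 \left(\frac{1}{4} \left(- \frac{1}{25}\right) 542\right)^{2} = 4784307 - 4 \left(- \frac{271}{50}\right)^{2} = 4784307 - \frac{73441}{625} = \frac{2990118434}{625}$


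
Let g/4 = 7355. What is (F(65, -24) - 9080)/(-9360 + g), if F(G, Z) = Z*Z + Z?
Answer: -2132/5015 ≈ -0.42512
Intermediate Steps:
g = 29420 (g = 4*7355 = 29420)
F(G, Z) = Z + Z² (F(G, Z) = Z² + Z = Z + Z²)
(F(65, -24) - 9080)/(-9360 + g) = (-24*(1 - 24) - 9080)/(-9360 + 29420) = (-24*(-23) - 9080)/20060 = (552 - 9080)*(1/20060) = -8528*1/20060 = -2132/5015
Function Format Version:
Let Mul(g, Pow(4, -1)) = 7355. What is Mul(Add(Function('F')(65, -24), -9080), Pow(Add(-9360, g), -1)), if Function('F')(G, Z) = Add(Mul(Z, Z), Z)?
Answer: Rational(-2132, 5015) ≈ -0.42512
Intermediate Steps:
g = 29420 (g = Mul(4, 7355) = 29420)
Function('F')(G, Z) = Add(Z, Pow(Z, 2)) (Function('F')(G, Z) = Add(Pow(Z, 2), Z) = Add(Z, Pow(Z, 2)))
Mul(Add(Function('F')(65, -24), -9080), Pow(Add(-9360, g), -1)) = Mul(Add(Mul(-24, Add(1, -24)), -9080), Pow(Add(-9360, 29420), -1)) = Mul(Add(Mul(-24, -23), -9080), Pow(20060, -1)) = Mul(Add(552, -9080), Rational(1, 20060)) = Mul(-8528, Rational(1, 20060)) = Rational(-2132, 5015)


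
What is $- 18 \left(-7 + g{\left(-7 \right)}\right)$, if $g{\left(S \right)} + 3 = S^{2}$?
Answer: $-702$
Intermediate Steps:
$g{\left(S \right)} = -3 + S^{2}$
$- 18 \left(-7 + g{\left(-7 \right)}\right) = - 18 \left(-7 - \left(3 - \left(-7\right)^{2}\right)\right) = - 18 \left(-7 + \left(-3 + 49\right)\right) = - 18 \left(-7 + 46\right) = \left(-18\right) 39 = -702$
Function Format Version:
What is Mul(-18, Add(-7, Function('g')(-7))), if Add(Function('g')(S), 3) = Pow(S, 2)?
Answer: -702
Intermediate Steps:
Function('g')(S) = Add(-3, Pow(S, 2))
Mul(-18, Add(-7, Function('g')(-7))) = Mul(-18, Add(-7, Add(-3, Pow(-7, 2)))) = Mul(-18, Add(-7, Add(-3, 49))) = Mul(-18, Add(-7, 46)) = Mul(-18, 39) = -702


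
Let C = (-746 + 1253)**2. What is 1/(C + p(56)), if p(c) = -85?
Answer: 1/256964 ≈ 3.8916e-6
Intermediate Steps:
C = 257049 (C = 507**2 = 257049)
1/(C + p(56)) = 1/(257049 - 85) = 1/256964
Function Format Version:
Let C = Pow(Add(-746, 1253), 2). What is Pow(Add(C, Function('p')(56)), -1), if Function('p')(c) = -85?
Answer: Rational(1, 256964) ≈ 3.8916e-6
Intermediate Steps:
C = 257049 (C = Pow(507, 2) = 257049)
Pow(Add(C, Function('p')(56)), -1) = Pow(Add(257049, -85), -1) = Pow(256964, -1) = Rational(1, 256964)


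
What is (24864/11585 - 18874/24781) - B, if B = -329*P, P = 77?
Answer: 1039027841457/41012555 ≈ 25334.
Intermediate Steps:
B = -25333 (B = -329*77 = -25333)
(24864/11585 - 18874/24781) - B = (24864/11585 - 18874/24781) - 1*(-25333) = (24864*(1/11585) - 18874*1/24781) + 25333 = (3552/1655 - 18874/24781) + 25333 = 56785642/41012555 + 25333 = 1039027841457/41012555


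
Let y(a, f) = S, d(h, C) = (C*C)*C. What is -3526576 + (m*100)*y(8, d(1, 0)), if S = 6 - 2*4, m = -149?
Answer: -3496776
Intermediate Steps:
d(h, C) = C³ (d(h, C) = C²*C = C³)
S = -2 (S = 6 - 8 = -2)
y(a, f) = -2
-3526576 + (m*100)*y(8, d(1, 0)) = -3526576 - 149*100*(-2) = -3526576 - 14900*(-2) = -3526576 + 29800 = -3496776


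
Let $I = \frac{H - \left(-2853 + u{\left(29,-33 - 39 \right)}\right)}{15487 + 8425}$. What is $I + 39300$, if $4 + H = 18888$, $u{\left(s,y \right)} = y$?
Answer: $\frac{939763409}{23912} \approx 39301.0$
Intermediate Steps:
$H = 18884$ ($H = -4 + 18888 = 18884$)
$I = \frac{21809}{23912}$ ($I = \frac{18884 + \left(2853 - \left(-33 - 39\right)\right)}{15487 + 8425} = \frac{18884 + \left(2853 - -72\right)}{23912} = \left(18884 + \left(2853 + 72\right)\right) \frac{1}{23912} = \left(18884 + 2925\right) \frac{1}{23912} = 21809 \cdot \frac{1}{23912} = \frac{21809}{23912} \approx 0.91205$)
$I + 39300 = \frac{21809}{23912} + 39300 = \frac{939763409}{23912}$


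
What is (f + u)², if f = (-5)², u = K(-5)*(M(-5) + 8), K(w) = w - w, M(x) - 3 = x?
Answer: 625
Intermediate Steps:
M(x) = 3 + x
K(w) = 0
u = 0 (u = 0*((3 - 5) + 8) = 0*(-2 + 8) = 0*6 = 0)
f = 25
(f + u)² = (25 + 0)² = 25² = 625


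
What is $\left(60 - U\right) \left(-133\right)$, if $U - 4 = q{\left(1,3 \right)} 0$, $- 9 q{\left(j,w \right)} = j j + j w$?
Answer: $-7448$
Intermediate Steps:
$q{\left(j,w \right)} = - \frac{j^{2}}{9} - \frac{j w}{9}$ ($q{\left(j,w \right)} = - \frac{j j + j w}{9} = - \frac{j^{2} + j w}{9} = - \frac{j^{2}}{9} - \frac{j w}{9}$)
$U = 4$ ($U = 4 + \left(- \frac{1}{9}\right) 1 \left(1 + 3\right) 0 = 4 + \left(- \frac{1}{9}\right) 1 \cdot 4 \cdot 0 = 4 - 0 = 4 + 0 = 4$)
$\left(60 - U\right) \left(-133\right) = \left(60 - 4\right) \left(-133\right) = 56 \left(-133\right) = -7448$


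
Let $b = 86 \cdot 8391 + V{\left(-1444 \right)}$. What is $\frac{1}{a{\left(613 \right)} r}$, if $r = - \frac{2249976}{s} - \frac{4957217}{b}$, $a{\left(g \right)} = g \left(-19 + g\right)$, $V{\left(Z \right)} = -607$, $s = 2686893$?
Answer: $- \frac{58706087999}{164867678887054050} \approx -3.5608 \cdot 10^{-7}$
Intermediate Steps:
$b = 721019$ ($b = 86 \cdot 8391 - 607 = 721626 - 607 = 721019$)
$r = - \frac{4980595700775}{645766967989}$ ($r = - \frac{2249976}{2686893} - \frac{4957217}{721019} = \left(-2249976\right) \frac{1}{2686893} - \frac{4957217}{721019} = - \frac{749992}{895631} - \frac{4957217}{721019} = - \frac{4980595700775}{645766967989} \approx -7.7127$)
$\frac{1}{a{\left(613 \right)} r} = \frac{1}{613 \left(-19 + 613\right) \left(- \frac{4980595700775}{645766967989}\right)} = \frac{1}{613 \cdot 594} \left(- \frac{645766967989}{4980595700775}\right) = \frac{1}{364122} \left(- \frac{645766967989}{4980595700775}\right) = - \frac{58706087999}{164867678887054050}$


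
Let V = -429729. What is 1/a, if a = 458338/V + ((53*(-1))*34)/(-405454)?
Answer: -87117670983/92530301897 ≈ -0.94150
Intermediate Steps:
a = -92530301897/87117670983 (a = 458338/(-429729) + ((53*(-1))*34)/(-405454) = 458338*(-1/429729) - 53*34*(-1/405454) = -458338/429729 - 1802*(-1/405454) = -458338/429729 + 901/202727 = -92530301897/87117670983 ≈ -1.0621)
1/a = 1/(-92530301897/87117670983) = -87117670983/92530301897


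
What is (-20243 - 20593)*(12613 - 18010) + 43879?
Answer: 220435771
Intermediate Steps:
(-20243 - 20593)*(12613 - 18010) + 43879 = -40836*(-5397) + 43879 = 220391892 + 43879 = 220435771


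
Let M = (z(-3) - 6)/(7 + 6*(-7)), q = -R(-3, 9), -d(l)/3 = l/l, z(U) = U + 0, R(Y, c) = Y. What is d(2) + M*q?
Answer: -78/35 ≈ -2.2286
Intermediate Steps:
z(U) = U
d(l) = -3 (d(l) = -3*l/l = -3*1 = -3)
q = 3 (q = -1*(-3) = 3)
M = 9/35 (M = (-3 - 6)/(7 + 6*(-7)) = -9/(7 - 42) = -9/(-35) = -9*(-1/35) = 9/35 ≈ 0.25714)
d(2) + M*q = -3 + (9/35)*3 = -3 + 27/35 = -78/35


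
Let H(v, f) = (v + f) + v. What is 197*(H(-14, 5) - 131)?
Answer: -30338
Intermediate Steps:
H(v, f) = f + 2*v (H(v, f) = (f + v) + v = f + 2*v)
197*(H(-14, 5) - 131) = 197*((5 + 2*(-14)) - 131) = 197*((5 - 28) - 131) = 197*(-23 - 131) = 197*(-154) = -30338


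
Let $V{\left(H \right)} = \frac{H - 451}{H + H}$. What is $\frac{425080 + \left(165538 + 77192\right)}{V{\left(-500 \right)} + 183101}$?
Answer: $\frac{667810000}{183101951} \approx 3.6472$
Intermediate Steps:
$V{\left(H \right)} = \frac{-451 + H}{2 H}$
$\frac{425080 + \left(165538 + 77192\right)}{V{\left(-500 \right)} + 183101} = \frac{425080 + \left(165538 + 77192\right)}{\frac{-451 - 500}{2 \left(-500\right)} + 183101} = \frac{425080 + 242730}{\frac{1}{2} \left(- \frac{1}{500}\right) \left(-951\right) + 183101} = \frac{667810}{\frac{951}{1000} + 183101} = \frac{667810}{\frac{183101951}{1000}} = 667810 \cdot \frac{1000}{183101951} = \frac{667810000}{183101951}$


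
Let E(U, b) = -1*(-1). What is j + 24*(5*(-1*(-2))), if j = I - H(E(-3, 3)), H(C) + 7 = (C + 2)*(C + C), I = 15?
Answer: 256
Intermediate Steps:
E(U, b) = 1
H(C) = -7 + 2*C*(2 + C) (H(C) = -7 + (C + 2)*(C + C) = -7 + (2 + C)*(2*C) = -7 + 2*C*(2 + C))
j = 16 (j = 15 - (-7 + 2*1² + 4*1) = 15 - (-7 + 2*1 + 4) = 15 - (-7 + 2 + 4) = 15 - 1*(-1) = 15 + 1 = 16)
j + 24*(5*(-1*(-2))) = 16 + 24*(5*(-1*(-2))) = 16 + 24*(5*2) = 16 + 24*10 = 16 + 240 = 256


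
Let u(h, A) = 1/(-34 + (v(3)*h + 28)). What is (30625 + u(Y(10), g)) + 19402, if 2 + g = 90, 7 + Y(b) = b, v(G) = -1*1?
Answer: 450242/9 ≈ 50027.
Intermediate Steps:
v(G) = -1
Y(b) = -7 + b
g = 88 (g = -2 + 90 = 88)
u(h, A) = 1/(-6 - h) (u(h, A) = 1/(-34 + (-h + 28)) = 1/(-34 + (28 - h)) = 1/(-6 - h))
(30625 + u(Y(10), g)) + 19402 = (30625 + 1/(-6 - (-7 + 10))) + 19402 = (30625 + 1/(-6 - 1*3)) + 19402 = (30625 + 1/(-6 - 3)) + 19402 = (30625 + 1/(-9)) + 19402 = (30625 - ⅑) + 19402 = 275624/9 + 19402 = 450242/9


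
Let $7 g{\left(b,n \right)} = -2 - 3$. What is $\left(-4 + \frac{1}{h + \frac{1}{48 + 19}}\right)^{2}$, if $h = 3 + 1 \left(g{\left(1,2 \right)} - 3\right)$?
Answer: $\frac{3171961}{107584} \approx 29.484$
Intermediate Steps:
$g{\left(b,n \right)} = - \frac{5}{7}$ ($g{\left(b,n \right)} = \frac{-2 - 3}{7} = \frac{1}{7} \left(-5\right) = - \frac{5}{7}$)
$h = - \frac{5}{7}$ ($h = 3 + 1 \left(- \frac{5}{7} - 3\right) = 3 + 1 \left(- \frac{26}{7}\right) = 3 - \frac{26}{7} = - \frac{5}{7} \approx -0.71429$)
$\left(-4 + \frac{1}{h + \frac{1}{48 + 19}}\right)^{2} = \left(-4 + \frac{1}{- \frac{5}{7} + \frac{1}{48 + 19}}\right)^{2} = \left(-4 + \frac{1}{- \frac{5}{7} + \frac{1}{67}}\right)^{2} = \left(-4 + \frac{1}{- \frac{328}{469}}\right)^{2} = \left(-4 - \frac{469}{328}\right)^{2} = \left(- \frac{1781}{328}\right)^{2} = \frac{3171961}{107584}$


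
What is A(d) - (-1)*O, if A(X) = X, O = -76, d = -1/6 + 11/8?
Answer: -1795/24 ≈ -74.792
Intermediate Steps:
d = 29/24 (d = -1*1/6 + 11*(1/8) = -1/6 + 11/8 = 29/24 ≈ 1.2083)
A(d) - (-1)*O = 29/24 - (-1)*(-76) = 29/24 - 1*76 = 29/24 - 76 = -1795/24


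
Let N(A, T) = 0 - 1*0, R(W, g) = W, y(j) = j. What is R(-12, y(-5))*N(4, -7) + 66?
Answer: 66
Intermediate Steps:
N(A, T) = 0 (N(A, T) = 0 + 0 = 0)
R(-12, y(-5))*N(4, -7) + 66 = -12*0 + 66 = 0 + 66 = 66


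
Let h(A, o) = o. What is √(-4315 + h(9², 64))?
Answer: I*√4251 ≈ 65.2*I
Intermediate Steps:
√(-4315 + h(9², 64)) = √(-4315 + 64) = √(-4251) = I*√4251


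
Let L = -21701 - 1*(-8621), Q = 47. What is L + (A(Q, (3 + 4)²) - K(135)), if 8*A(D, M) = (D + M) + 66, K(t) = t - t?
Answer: -52239/4 ≈ -13060.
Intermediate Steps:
K(t) = 0
A(D, M) = 33/4 + D/8 + M/8 (A(D, M) = ((D + M) + 66)/8 = (66 + D + M)/8 = 33/4 + D/8 + M/8)
L = -13080 (L = -21701 + 8621 = -13080)
L + (A(Q, (3 + 4)²) - K(135)) = -13080 + ((33/4 + (⅛)*47 + (3 + 4)²/8) - 1*0) = -13080 + ((33/4 + 47/8 + (⅛)*7²) + 0) = -13080 + ((33/4 + 47/8 + (⅛)*49) + 0) = -13080 + ((33/4 + 47/8 + 49/8) + 0) = -13080 + (81/4 + 0) = -13080 + 81/4 = -52239/4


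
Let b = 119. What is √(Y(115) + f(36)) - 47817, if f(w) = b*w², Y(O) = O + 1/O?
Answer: -47817 + √2041133390/115 ≈ -47424.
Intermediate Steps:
f(w) = 119*w²
√(Y(115) + f(36)) - 47817 = √((115 + 1/115) + 119*36²) - 47817 = √((115 + 1/115) + 119*1296) - 47817 = √(13226/115 + 154224) - 47817 = √(17748986/115) - 47817 = √2041133390/115 - 47817 = -47817 + √2041133390/115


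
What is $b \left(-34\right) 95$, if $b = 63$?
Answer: $-203490$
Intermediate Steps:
$b \left(-34\right) 95 = 63 \left(-34\right) 95 = \left(-2142\right) 95 = -203490$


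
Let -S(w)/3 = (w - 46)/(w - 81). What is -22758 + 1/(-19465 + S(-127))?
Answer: -92152581370/4049239 ≈ -22758.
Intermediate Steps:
S(w) = -3*(-46 + w)/(-81 + w) (S(w) = -3*(w - 46)/(w - 81) = -3*(-46 + w)/(-81 + w))
-22758 + 1/(-19465 + S(-127)) = -22758 + 1/(-19465 + 3*(46 - 1*(-127))/(-81 - 127)) = -22758 + 1/(-19465 + 3*(46 + 127)/(-208)) = -22758 + 1/(-19465 + 3*(-1/208)*173) = -22758 + 1/(-19465 - 519/208) = -22758 + 1/(-4049239/208) = -22758 - 208/4049239 = -92152581370/4049239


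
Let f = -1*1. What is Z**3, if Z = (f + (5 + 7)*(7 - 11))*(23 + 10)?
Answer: -4227952113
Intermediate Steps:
f = -1
Z = -1617 (Z = (-1 + (5 + 7)*(7 - 11))*(23 + 10) = (-1 + 12*(-4))*33 = (-1 - 48)*33 = -49*33 = -1617)
Z**3 = (-1617)**3 = -4227952113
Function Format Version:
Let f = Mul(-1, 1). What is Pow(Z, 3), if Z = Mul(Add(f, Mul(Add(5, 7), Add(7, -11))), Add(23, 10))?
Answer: -4227952113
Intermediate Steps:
f = -1
Z = -1617 (Z = Mul(Add(-1, Mul(Add(5, 7), Add(7, -11))), Add(23, 10)) = Mul(Add(-1, Mul(12, -4)), 33) = Mul(Add(-1, -48), 33) = Mul(-49, 33) = -1617)
Pow(Z, 3) = Pow(-1617, 3) = -4227952113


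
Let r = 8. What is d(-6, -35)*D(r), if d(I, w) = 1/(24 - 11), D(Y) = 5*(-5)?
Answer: -25/13 ≈ -1.9231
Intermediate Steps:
D(Y) = -25
d(I, w) = 1/13
d(-6, -35)*D(r) = (1/13)*(-25) = -25/13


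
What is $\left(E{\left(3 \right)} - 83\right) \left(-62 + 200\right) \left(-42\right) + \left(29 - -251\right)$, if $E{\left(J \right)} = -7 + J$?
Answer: $504532$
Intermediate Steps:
$\left(E{\left(3 \right)} - 83\right) \left(-62 + 200\right) \left(-42\right) + \left(29 - -251\right) = \left(\left(-7 + 3\right) - 83\right) \left(-62 + 200\right) \left(-42\right) + \left(29 - -251\right) = \left(-4 - 83\right) 138 \left(-42\right) + \left(29 + 251\right) = \left(-87\right) 138 \left(-42\right) + 280 = \left(-12006\right) \left(-42\right) + 280 = 504252 + 280 = 504532$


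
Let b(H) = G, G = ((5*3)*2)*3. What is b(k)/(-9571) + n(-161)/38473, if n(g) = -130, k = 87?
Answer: -4706800/368225083 ≈ -0.012782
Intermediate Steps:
G = 90 (G = (15*2)*3 = 30*3 = 90)
b(H) = 90
b(k)/(-9571) + n(-161)/38473 = 90/(-9571) - 130/38473 = 90*(-1/9571) - 130*1/38473 = -90/9571 - 130/38473 = -4706800/368225083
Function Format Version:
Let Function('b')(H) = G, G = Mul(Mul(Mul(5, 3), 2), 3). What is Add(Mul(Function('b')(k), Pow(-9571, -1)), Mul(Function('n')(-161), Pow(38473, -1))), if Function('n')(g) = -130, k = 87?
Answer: Rational(-4706800, 368225083) ≈ -0.012782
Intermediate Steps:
G = 90 (G = Mul(Mul(15, 2), 3) = Mul(30, 3) = 90)
Function('b')(H) = 90
Add(Mul(Function('b')(k), Pow(-9571, -1)), Mul(Function('n')(-161), Pow(38473, -1))) = Add(Mul(90, Pow(-9571, -1)), Mul(-130, Pow(38473, -1))) = Add(Mul(90, Rational(-1, 9571)), Mul(-130, Rational(1, 38473))) = Add(Rational(-90, 9571), Rational(-130, 38473)) = Rational(-4706800, 368225083)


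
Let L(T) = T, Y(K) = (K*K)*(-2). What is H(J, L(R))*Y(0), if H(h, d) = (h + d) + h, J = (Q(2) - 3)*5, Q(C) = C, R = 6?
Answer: 0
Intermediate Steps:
Y(K) = -2*K² (Y(K) = K²*(-2) = -2*K²)
J = -5 (J = (2 - 3)*5 = -1*5 = -5)
H(h, d) = d + 2*h (H(h, d) = (d + h) + h = d + 2*h)
H(J, L(R))*Y(0) = (6 + 2*(-5))*(-2*0²) = (6 - 10)*(-2*0) = -4*0 = 0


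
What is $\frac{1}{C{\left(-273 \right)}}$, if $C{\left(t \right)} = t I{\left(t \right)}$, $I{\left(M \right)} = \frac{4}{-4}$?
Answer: $\frac{1}{273} \approx 0.003663$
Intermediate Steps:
$I{\left(M \right)} = -1$ ($I{\left(M \right)} = 4 \left(- \frac{1}{4}\right) = -1$)
$C{\left(t \right)} = - t$ ($C{\left(t \right)} = t \left(-1\right) = - t$)
$\frac{1}{C{\left(-273 \right)}} = \frac{1}{\left(-1\right) \left(-273\right)} = \frac{1}{273}$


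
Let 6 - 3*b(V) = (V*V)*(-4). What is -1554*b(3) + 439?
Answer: -21317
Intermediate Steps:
b(V) = 2 + 4*V²/3 (b(V) = 2 - V*V*(-4)/3 = 2 - V²*(-4)/3 = 2 - (-4)*V²/3 = 2 + 4*V²/3)
-1554*b(3) + 439 = -1554*(2 + (4/3)*3²) + 439 = -1554*(2 + (4/3)*9) + 439 = -1554*(2 + 12) + 439 = -1554*14 + 439 = -21756 + 439 = -21317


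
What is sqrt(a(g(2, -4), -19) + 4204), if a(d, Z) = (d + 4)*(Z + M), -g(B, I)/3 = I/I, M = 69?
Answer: sqrt(4254) ≈ 65.223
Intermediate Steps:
g(B, I) = -3 (g(B, I) = -3*I/I = -3*1 = -3)
a(d, Z) = (4 + d)*(69 + Z) (a(d, Z) = (d + 4)*(Z + 69) = (4 + d)*(69 + Z))
sqrt(a(g(2, -4), -19) + 4204) = sqrt((276 + 4*(-19) + 69*(-3) - 19*(-3)) + 4204) = sqrt((276 - 76 - 207 + 57) + 4204) = sqrt(50 + 4204) = sqrt(4254)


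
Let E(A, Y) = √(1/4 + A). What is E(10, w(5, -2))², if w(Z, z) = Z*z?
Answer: 41/4 ≈ 10.250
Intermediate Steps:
E(A, Y) = √(¼ + A)
E(10, w(5, -2))² = (√(1 + 4*10)/2)² = (√(1 + 40)/2)² = (√41/2)² = 41/4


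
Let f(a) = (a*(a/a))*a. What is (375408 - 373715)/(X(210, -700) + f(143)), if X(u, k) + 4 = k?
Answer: 1693/19745 ≈ 0.085743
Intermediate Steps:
X(u, k) = -4 + k
f(a) = a² (f(a) = (a*1)*a = a*a = a²)
(375408 - 373715)/(X(210, -700) + f(143)) = (375408 - 373715)/((-4 - 700) + 143²) = 1693/(-704 + 20449) = 1693/19745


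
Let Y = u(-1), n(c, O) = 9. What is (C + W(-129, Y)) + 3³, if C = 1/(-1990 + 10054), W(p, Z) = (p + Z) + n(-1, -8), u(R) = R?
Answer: -758015/8064 ≈ -94.000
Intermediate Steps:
Y = -1
W(p, Z) = 9 + Z + p (W(p, Z) = (p + Z) + 9 = (Z + p) + 9 = 9 + Z + p)
C = 1/8064 ≈ 0.00012401
(C + W(-129, Y)) + 3³ = (1/8064 + (9 - 1 - 129)) + 3³ = (1/8064 - 121) + 27 = -975743/8064 + 27 = -758015/8064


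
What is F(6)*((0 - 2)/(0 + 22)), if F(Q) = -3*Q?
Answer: 18/11 ≈ 1.6364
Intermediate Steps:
F(6)*((0 - 2)/(0 + 22)) = (-3*6)*((0 - 2)/(0 + 22)) = -(-36)/22 = -18*(-1/11) = 18/11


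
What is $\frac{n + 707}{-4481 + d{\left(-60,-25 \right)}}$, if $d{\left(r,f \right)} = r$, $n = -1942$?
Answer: $\frac{65}{239} \approx 0.27197$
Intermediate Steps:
$\frac{n + 707}{-4481 + d{\left(-60,-25 \right)}} = \frac{-1942 + 707}{-4481 - 60} = - \frac{1235}{-4541} = \left(-1235\right) \left(- \frac{1}{4541}\right) = \frac{65}{239}$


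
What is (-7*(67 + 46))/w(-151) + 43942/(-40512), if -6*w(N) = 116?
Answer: 23396585/587424 ≈ 39.829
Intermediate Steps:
w(N) = -58/3 (w(N) = -⅙*116 = -58/3)
(-7*(67 + 46))/w(-151) + 43942/(-40512) = (-7*(67 + 46))/(-58/3) + 43942/(-40512) = -7*113*(-3/58) + 43942*(-1/40512) = -791*(-3/58) - 21971/20256 = 2373/58 - 21971/20256 = 23396585/587424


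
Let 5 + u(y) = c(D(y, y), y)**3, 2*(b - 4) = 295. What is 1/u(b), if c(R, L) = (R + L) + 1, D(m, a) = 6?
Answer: 8/31854973 ≈ 2.5114e-7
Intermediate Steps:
b = 303/2 (b = 4 + (1/2)*295 = 4 + 295/2 = 303/2 ≈ 151.50)
c(R, L) = 1 + L + R (c(R, L) = (L + R) + 1 = 1 + L + R)
u(y) = -5 + (7 + y)**3 (u(y) = -5 + (1 + y + 6)**3 = -5 + (7 + y)**3)
1/u(b) = 1/(-5 + (7 + 303/2)**3) = 1/(-5 + (317/2)**3) = 1/(-5 + 31855013/8) = 1/(31854973/8) = 8/31854973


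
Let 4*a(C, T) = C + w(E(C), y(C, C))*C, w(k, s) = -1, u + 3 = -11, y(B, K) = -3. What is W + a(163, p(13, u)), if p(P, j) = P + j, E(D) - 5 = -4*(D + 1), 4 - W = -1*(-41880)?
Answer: -41876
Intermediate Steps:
W = -41876 (W = 4 - (-1)*(-41880) = 4 - 1*41880 = 4 - 41880 = -41876)
u = -14 (u = -3 - 11 = -14)
E(D) = 1 - 4*D (E(D) = 5 - 4*(D + 1) = 5 - 4*(1 + D) = 5 + (-4 - 4*D) = 1 - 4*D)
a(C, T) = 0 (a(C, T) = (C - C)/4 = (1/4)*0 = 0)
W + a(163, p(13, u)) = -41876 + 0 = -41876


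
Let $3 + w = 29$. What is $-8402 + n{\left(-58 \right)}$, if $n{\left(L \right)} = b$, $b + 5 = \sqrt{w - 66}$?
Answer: $-8407 + 2 i \sqrt{10} \approx -8407.0 + 6.3246 i$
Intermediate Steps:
$w = 26$ ($w = -3 + 29 = 26$)
$b = -5 + 2 i \sqrt{10}$ ($b = -5 + \sqrt{26 - 66} = -5 + \sqrt{-40} = -5 + 2 i \sqrt{10} \approx -5.0 + 6.3246 i$)
$n{\left(L \right)} = -5 + 2 i \sqrt{10}$
$-8402 + n{\left(-58 \right)} = -8402 - \left(5 - 2 i \sqrt{10}\right) = -8407 + 2 i \sqrt{10}$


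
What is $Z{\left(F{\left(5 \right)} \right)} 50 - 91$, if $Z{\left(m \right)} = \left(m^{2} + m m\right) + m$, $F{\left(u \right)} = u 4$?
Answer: $40909$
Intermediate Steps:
$F{\left(u \right)} = 4 u$
$Z{\left(m \right)} = m + 2 m^{2}$ ($Z{\left(m \right)} = \left(m^{2} + m^{2}\right) + m = 2 m^{2} + m = m + 2 m^{2}$)
$Z{\left(F{\left(5 \right)} \right)} 50 - 91 = 4 \cdot 5 \left(1 + 2 \cdot 4 \cdot 5\right) 50 - 91 = 20 \left(1 + 2 \cdot 20\right) 50 - 91 = 20 \left(1 + 40\right) 50 - 91 = 20 \cdot 41 \cdot 50 - 91 = 820 \cdot 50 - 91 = 41000 - 91 = 40909$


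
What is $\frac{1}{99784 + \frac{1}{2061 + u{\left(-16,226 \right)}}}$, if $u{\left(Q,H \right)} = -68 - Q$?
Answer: $\frac{2009}{200466057} \approx 1.0022 \cdot 10^{-5}$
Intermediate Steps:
$\frac{1}{99784 + \frac{1}{2061 + u{\left(-16,226 \right)}}} = \frac{1}{99784 + \frac{1}{2061 - 52}} = \frac{1}{99784 + \frac{1}{2009}} = \frac{1}{\frac{200466057}{2009}} = \frac{2009}{200466057}$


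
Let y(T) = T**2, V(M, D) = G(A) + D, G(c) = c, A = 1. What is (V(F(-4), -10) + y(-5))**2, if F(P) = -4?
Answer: 256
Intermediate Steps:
V(M, D) = 1 + D
(V(F(-4), -10) + y(-5))**2 = ((1 - 10) + (-5)**2)**2 = (-9 + 25)**2 = 16**2 = 256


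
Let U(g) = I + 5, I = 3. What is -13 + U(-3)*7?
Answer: 43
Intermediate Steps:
U(g) = 8 (U(g) = 3 + 5 = 8)
-13 + U(-3)*7 = -13 + 8*7 = -13 + 56 = 43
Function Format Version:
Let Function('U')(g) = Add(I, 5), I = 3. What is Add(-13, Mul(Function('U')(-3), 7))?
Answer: 43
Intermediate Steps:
Function('U')(g) = 8 (Function('U')(g) = Add(3, 5) = 8)
Add(-13, Mul(Function('U')(-3), 7)) = Add(-13, Mul(8, 7)) = Add(-13, 56) = 43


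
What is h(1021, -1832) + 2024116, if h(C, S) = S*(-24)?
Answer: 2068084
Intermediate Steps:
h(C, S) = -24*S
h(1021, -1832) + 2024116 = -24*(-1832) + 2024116 = 43968 + 2024116 = 2068084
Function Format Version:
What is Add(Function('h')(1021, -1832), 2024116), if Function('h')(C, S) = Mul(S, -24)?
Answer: 2068084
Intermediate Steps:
Function('h')(C, S) = Mul(-24, S)
Add(Function('h')(1021, -1832), 2024116) = Add(Mul(-24, -1832), 2024116) = Add(43968, 2024116) = 2068084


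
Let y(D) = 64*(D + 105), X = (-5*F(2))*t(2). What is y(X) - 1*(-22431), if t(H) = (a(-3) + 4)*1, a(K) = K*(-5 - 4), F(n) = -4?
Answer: 68831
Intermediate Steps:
a(K) = -9*K (a(K) = K*(-9) = -9*K)
t(H) = 31 (t(H) = (-9*(-3) + 4)*1 = (27 + 4)*1 = 31*1 = 31)
X = 620 (X = -5*(-4)*31 = 20*31 = 620)
y(D) = 6720 + 64*D (y(D) = 64*(105 + D) = 6720 + 64*D)
y(X) - 1*(-22431) = (6720 + 64*620) - 1*(-22431) = (6720 + 39680) + 22431 = 46400 + 22431 = 68831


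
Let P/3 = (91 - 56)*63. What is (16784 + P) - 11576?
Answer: 11823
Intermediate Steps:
P = 6615 (P = 3*((91 - 56)*63) = 3*(35*63) = 3*2205 = 6615)
(16784 + P) - 11576 = (16784 + 6615) - 11576 = 23399 - 11576 = 11823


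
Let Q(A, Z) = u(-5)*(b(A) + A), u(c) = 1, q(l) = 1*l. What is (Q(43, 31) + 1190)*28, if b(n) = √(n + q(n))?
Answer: 34524 + 28*√86 ≈ 34784.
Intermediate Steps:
q(l) = l
b(n) = √2*√n (b(n) = √(n + n) = √(2*n) = √2*√n)
Q(A, Z) = A + √2*√A (Q(A, Z) = 1*(√2*√A + A) = 1*(A + √2*√A) = A + √2*√A)
(Q(43, 31) + 1190)*28 = ((43 + √2*√43) + 1190)*28 = ((43 + √86) + 1190)*28 = (1233 + √86)*28 = 34524 + 28*√86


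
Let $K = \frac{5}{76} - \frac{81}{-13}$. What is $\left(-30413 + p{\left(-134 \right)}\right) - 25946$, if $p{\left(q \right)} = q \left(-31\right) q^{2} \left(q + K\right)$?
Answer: $- \frac{2352763165999}{247} \approx -9.5254 \cdot 10^{9}$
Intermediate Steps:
$K = \frac{6221}{988}$ ($K = 5 \cdot \frac{1}{76} - - \frac{81}{13} = \frac{5}{76} + \frac{81}{13} = \frac{6221}{988} \approx 6.2966$)
$p{\left(q \right)} = - 31 q^{3} \left(\frac{6221}{988} + q\right)$ ($p{\left(q \right)} = q \left(-31\right) q^{2} \left(q + \frac{6221}{988}\right) = - 31 q q^{2} \left(\frac{6221}{988} + q\right) = - 31 q^{3} \left(\frac{6221}{988} + q\right)$)
$\left(-30413 + p{\left(-134 \right)}\right) - 25946 = \left(-30413 + \left(-134\right)^{3} \left(- \frac{192851}{988} - -4154\right)\right) - 25946 = \left(-30413 - 2406104 \left(- \frac{192851}{988} + 4154\right)\right) - 25946 = \left(-30413 - \frac{2352749245326}{247}\right) - 25946 = - \frac{2352756757337}{247} - 25946 = - \frac{2352763165999}{247}$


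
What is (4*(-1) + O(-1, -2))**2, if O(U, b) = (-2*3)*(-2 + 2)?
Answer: 16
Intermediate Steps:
O(U, b) = 0 (O(U, b) = -6*0 = 0)
(4*(-1) + O(-1, -2))**2 = (4*(-1) + 0)**2 = (-4 + 0)**2 = (-4)**2 = 16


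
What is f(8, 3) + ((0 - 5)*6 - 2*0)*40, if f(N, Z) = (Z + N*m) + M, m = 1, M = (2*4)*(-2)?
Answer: -1205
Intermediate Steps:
M = -16 (M = 8*(-2) = -16)
f(N, Z) = -16 + N + Z (f(N, Z) = (Z + N*1) - 16 = (Z + N) - 16 = (N + Z) - 16 = -16 + N + Z)
f(8, 3) + ((0 - 5)*6 - 2*0)*40 = (-16 + 8 + 3) + ((0 - 5)*6 - 2*0)*40 = -5 + (-5*6 + 0)*40 = -5 + (-30 + 0)*40 = -5 - 30*40 = -5 - 1200 = -1205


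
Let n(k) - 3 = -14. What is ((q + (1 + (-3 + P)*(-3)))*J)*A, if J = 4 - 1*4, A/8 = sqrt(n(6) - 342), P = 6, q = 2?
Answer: 0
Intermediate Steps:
n(k) = -11 (n(k) = 3 - 14 = -11)
A = 8*I*sqrt(353) (A = 8*sqrt(-11 - 342) = 8*sqrt(-353) = 8*(I*sqrt(353)) = 8*I*sqrt(353) ≈ 150.31*I)
J = 0 (J = 4 - 4 = 0)
((q + (1 + (-3 + P)*(-3)))*J)*A = ((2 + (1 + (-3 + 6)*(-3)))*0)*(8*I*sqrt(353)) = ((2 + (1 + 3*(-3)))*0)*(8*I*sqrt(353)) = ((2 + (1 - 9))*0)*(8*I*sqrt(353)) = ((2 - 8)*0)*(8*I*sqrt(353)) = (-6*0)*(8*I*sqrt(353)) = 0*(8*I*sqrt(353)) = 0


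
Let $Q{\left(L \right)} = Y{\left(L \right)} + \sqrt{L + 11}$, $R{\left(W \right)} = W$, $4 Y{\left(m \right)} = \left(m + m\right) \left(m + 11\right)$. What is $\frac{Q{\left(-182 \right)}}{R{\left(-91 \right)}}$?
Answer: $-171 - \frac{3 i \sqrt{19}}{91} \approx -171.0 - 0.1437 i$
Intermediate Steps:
$Y{\left(m \right)} = \frac{m \left(11 + m\right)}{2}$ ($Y{\left(m \right)} = \frac{\left(m + m\right) \left(m + 11\right)}{4} = \frac{2 m \left(11 + m\right)}{4} = \frac{m \left(11 + m\right)}{2}$)
$Q{\left(L \right)} = \sqrt{11 + L} + \frac{L \left(11 + L\right)}{2}$ ($Q{\left(L \right)} = \frac{L \left(11 + L\right)}{2} + \sqrt{L + 11} = \frac{L \left(11 + L\right)}{2} + \sqrt{11 + L} = \sqrt{11 + L} + \frac{L \left(11 + L\right)}{2}$)
$\frac{Q{\left(-182 \right)}}{R{\left(-91 \right)}} = \frac{\sqrt{11 - 182} + \frac{1}{2} \left(-182\right) \left(11 - 182\right)}{-91} = \left(\sqrt{-171} + \frac{1}{2} \left(-182\right) \left(-171\right)\right) \left(- \frac{1}{91}\right) = \left(3 i \sqrt{19} + 15561\right) \left(- \frac{1}{91}\right) = \left(15561 + 3 i \sqrt{19}\right) \left(- \frac{1}{91}\right) = -171 - \frac{3 i \sqrt{19}}{91}$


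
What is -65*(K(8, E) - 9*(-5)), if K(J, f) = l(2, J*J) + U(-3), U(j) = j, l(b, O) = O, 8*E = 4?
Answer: -6890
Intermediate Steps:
E = 1/2 (E = (1/8)*4 = 1/2 ≈ 0.50000)
K(J, f) = -3 + J**2 (K(J, f) = J*J - 3 = J**2 - 3 = -3 + J**2)
-65*(K(8, E) - 9*(-5)) = -65*((-3 + 8**2) - 9*(-5)) = -65*((-3 + 64) + 45) = -65*(61 + 45) = -65*106 = -6890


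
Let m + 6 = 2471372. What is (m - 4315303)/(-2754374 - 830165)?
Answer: 1843937/3584539 ≈ 0.51441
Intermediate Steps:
m = 2471366 (m = -6 + 2471372 = 2471366)
(m - 4315303)/(-2754374 - 830165) = (2471366 - 4315303)/(-2754374 - 830165) = -1843937/(-3584539) = -1843937*(-1/3584539) = 1843937/3584539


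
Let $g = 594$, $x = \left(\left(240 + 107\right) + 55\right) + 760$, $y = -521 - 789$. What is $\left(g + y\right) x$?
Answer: $-831992$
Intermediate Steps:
$y = -1310$ ($y = -521 - 789 = -1310$)
$x = 1162$ ($x = \left(347 + 55\right) + 760 = 402 + 760 = 1162$)
$\left(g + y\right) x = \left(594 - 1310\right) 1162 = \left(-716\right) 1162 = -831992$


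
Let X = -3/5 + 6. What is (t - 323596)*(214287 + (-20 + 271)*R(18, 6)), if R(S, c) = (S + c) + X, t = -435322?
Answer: -841133104776/5 ≈ -1.6823e+11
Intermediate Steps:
X = 27/5 (X = -3*1/5 + 6 = -3/5 + 6 = 27/5 ≈ 5.4000)
R(S, c) = 27/5 + S + c (R(S, c) = (S + c) + 27/5 = 27/5 + S + c)
(t - 323596)*(214287 + (-20 + 271)*R(18, 6)) = (-435322 - 323596)*(214287 + (-20 + 271)*(27/5 + 18 + 6)) = -758918*(214287 + 251*(147/5)) = -758918*(214287 + 36897/5) = -758918*1108332/5 = -841133104776/5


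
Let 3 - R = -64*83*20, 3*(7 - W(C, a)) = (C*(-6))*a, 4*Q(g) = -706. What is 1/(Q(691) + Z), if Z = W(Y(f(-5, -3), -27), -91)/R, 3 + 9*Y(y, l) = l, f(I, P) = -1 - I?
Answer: -637458/112507655 ≈ -0.0056659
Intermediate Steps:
Q(g) = -353/2 (Q(g) = (¼)*(-706) = -353/2)
Y(y, l) = -⅓ + l/9
W(C, a) = 7 + 2*C*a (W(C, a) = 7 - C*(-6)*a/3 = 7 - (-6*C)*a/3 = 7 - (-2)*C*a = 7 + 2*C*a)
R = 106243 (R = 3 - (-64*83)*20 = 3 - (-5312)*20 = 3 - 1*(-106240) = 3 + 106240 = 106243)
Z = 1841/318729 (Z = (7 + 2*(-⅓ + (⅑)*(-27))*(-91))/106243 = (7 + 2*(-⅓ - 3)*(-91))*(1/106243) = (7 + 2*(-10/3)*(-91))*(1/106243) = (7 + 1820/3)*(1/106243) = (1841/3)*(1/106243) = 1841/318729 ≈ 0.0057761)
1/(Q(691) + Z) = 1/(-353/2 + 1841/318729) = 1/(-112507655/637458) = -637458/112507655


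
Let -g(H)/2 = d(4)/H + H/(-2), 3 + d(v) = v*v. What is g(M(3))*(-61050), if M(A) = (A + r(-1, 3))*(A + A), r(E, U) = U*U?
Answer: -26241325/6 ≈ -4.3736e+6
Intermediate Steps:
r(E, U) = U²
d(v) = -3 + v² (d(v) = -3 + v*v = -3 + v²)
M(A) = 2*A*(9 + A) (M(A) = (A + 3²)*(A + A) = (A + 9)*(2*A) = (9 + A)*(2*A) = 2*A*(9 + A))
g(H) = H - 26/H (g(H) = -2*((-3 + 4²)/H + H/(-2)) = -2*((-3 + 16)/H + H*(-½)) = -2*(13/H - H/2) = H - 26/H)
g(M(3))*(-61050) = (2*3*(9 + 3) - 26*1/(6*(9 + 3)))*(-61050) = (2*3*12 - 26/(2*3*12))*(-61050) = (72 - 26/72)*(-61050) = (72 - 26*1/72)*(-61050) = (72 - 13/36)*(-61050) = (2579/36)*(-61050) = -26241325/6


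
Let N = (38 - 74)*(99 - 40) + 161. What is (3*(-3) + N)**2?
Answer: 3888784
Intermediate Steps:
N = -1963 (N = -36*59 + 161 = -2124 + 161 = -1963)
(3*(-3) + N)**2 = (3*(-3) - 1963)**2 = (-9 - 1963)**2 = (-1972)**2 = 3888784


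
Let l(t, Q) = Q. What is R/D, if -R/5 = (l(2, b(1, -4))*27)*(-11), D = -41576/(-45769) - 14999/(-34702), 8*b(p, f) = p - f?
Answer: 536043095325/774276212 ≈ 692.32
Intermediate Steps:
b(p, f) = -f/8 + p/8 (b(p, f) = (p - f)/8 = -f/8 + p/8)
D = 2129259583/1588275838 (D = -41576*(-1/45769) - 14999*(-1/34702) = 41576/45769 + 14999/34702 = 2129259583/1588275838 ≈ 1.3406)
R = 7425/8 (R = -5*(-1/8*(-4) + (1/8)*1)*27*(-11) = -5*(1/2 + 1/8)*27*(-11) = -5*(5/8)*27*(-11) = -675*(-11)/8 = -5*(-1485/8) = 7425/8 ≈ 928.13)
R/D = 7425/(8*(2129259583/1588275838)) = (7425/8)*(1588275838/2129259583) = 536043095325/774276212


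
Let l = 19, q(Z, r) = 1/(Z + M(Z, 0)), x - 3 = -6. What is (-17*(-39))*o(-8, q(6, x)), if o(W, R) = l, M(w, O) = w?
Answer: 12597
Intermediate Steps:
x = -3 (x = 3 - 6 = -3)
q(Z, r) = 1/(2*Z) (q(Z, r) = 1/(Z + Z) = 1/(2*Z))
o(W, R) = 19
(-17*(-39))*o(-8, q(6, x)) = -17*(-39)*19 = 663*19 = 12597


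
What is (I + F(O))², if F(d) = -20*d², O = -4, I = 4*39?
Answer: 26896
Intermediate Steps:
I = 156
(I + F(O))² = (156 - 20*(-4)²)² = (156 - 20*16)² = (156 - 320)² = (-164)² = 26896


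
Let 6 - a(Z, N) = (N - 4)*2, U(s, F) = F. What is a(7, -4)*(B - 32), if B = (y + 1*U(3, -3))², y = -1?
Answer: -352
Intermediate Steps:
B = 16 (B = (-1 + 1*(-3))² = (-1 - 3)² = (-4)² = 16)
a(Z, N) = 14 - 2*N (a(Z, N) = 6 - (N - 4)*2 = 6 - (-4 + N)*2 = 6 - (-8 + 2*N) = 6 + (8 - 2*N) = 14 - 2*N)
a(7, -4)*(B - 32) = (14 - 2*(-4))*(16 - 32) = (14 + 8)*(-16) = 22*(-16) = -352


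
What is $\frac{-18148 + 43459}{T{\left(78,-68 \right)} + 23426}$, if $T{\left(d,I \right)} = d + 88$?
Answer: $\frac{8437}{7864} \approx 1.0729$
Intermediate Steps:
$T{\left(d,I \right)} = 88 + d$
$\frac{-18148 + 43459}{T{\left(78,-68 \right)} + 23426} = \frac{-18148 + 43459}{\left(88 + 78\right) + 23426} = \frac{25311}{166 + 23426} = \frac{25311}{23592} = 25311 \cdot \frac{1}{23592} = \frac{8437}{7864}$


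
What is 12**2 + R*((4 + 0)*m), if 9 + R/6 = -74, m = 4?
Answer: -7824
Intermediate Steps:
R = -498 (R = -54 + 6*(-74) = -54 - 444 = -498)
12**2 + R*((4 + 0)*m) = 12**2 - 498*(4 + 0)*4 = 144 - 1992*4 = 144 - 498*16 = 144 - 7968 = -7824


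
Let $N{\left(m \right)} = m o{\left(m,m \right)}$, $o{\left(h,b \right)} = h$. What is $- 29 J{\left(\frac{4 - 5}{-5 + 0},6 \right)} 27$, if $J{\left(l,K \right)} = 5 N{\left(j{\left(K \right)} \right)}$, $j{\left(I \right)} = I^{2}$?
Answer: $-5073840$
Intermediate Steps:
$N{\left(m \right)} = m^{2}$ ($N{\left(m \right)} = m m = m^{2}$)
$J{\left(l,K \right)} = 5 K^{4}$ ($J{\left(l,K \right)} = 5 \left(K^{2}\right)^{2} = 5 K^{4}$)
$- 29 J{\left(\frac{4 - 5}{-5 + 0},6 \right)} 27 = - 29 \cdot 5 \cdot 6^{4} \cdot 27 = - 29 \cdot 5 \cdot 1296 \cdot 27 = \left(-29\right) 6480 \cdot 27 = \left(-187920\right) 27 = -5073840$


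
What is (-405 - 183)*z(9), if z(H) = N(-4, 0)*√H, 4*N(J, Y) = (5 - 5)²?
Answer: 0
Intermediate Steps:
N(J, Y) = 0 (N(J, Y) = (5 - 5)²/4 = (¼)*0² = (¼)*0 = 0)
z(H) = 0 (z(H) = 0*√H = 0)
(-405 - 183)*z(9) = (-405 - 183)*0 = -588*0 = 0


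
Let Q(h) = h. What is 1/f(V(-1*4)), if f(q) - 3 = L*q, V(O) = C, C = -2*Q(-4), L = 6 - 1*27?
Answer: -1/165 ≈ -0.0060606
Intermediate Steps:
L = -21 (L = 6 - 27 = -21)
C = 8 (C = -2*(-4) = 8)
V(O) = 8
f(q) = 3 - 21*q
1/f(V(-1*4)) = 1/(3 - 21*8) = 1/(3 - 168) = 1/(-165) = -1/165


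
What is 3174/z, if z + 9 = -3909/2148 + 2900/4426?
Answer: -72887368/233419 ≈ -312.26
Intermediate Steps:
z = -16105911/1584508 (z = -9 + (-3909/2148 + 2900/4426) = -9 + (-3909*1/2148 + 2900*(1/4426)) = -9 + (-1303/716 + 1450/2213) = -9 - 1845339/1584508 = -16105911/1584508 ≈ -10.165)
3174/z = 3174/(-16105911/1584508) = 3174*(-1584508/16105911) = -72887368/233419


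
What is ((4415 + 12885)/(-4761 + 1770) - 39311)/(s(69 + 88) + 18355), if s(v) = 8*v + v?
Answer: -117596501/59126088 ≈ -1.9889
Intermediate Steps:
s(v) = 9*v
((4415 + 12885)/(-4761 + 1770) - 39311)/(s(69 + 88) + 18355) = ((4415 + 12885)/(-4761 + 1770) - 39311)/(9*(69 + 88) + 18355) = (17300/(-2991) - 39311)/(9*157 + 18355) = (17300*(-1/2991) - 39311)/(1413 + 18355) = (-17300/2991 - 39311)/19768 = -117596501/2991*1/19768 = -117596501/59126088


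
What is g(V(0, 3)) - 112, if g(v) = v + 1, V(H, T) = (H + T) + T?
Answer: -105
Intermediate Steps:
V(H, T) = H + 2*T
g(v) = 1 + v
g(V(0, 3)) - 112 = (1 + (0 + 2*3)) - 112 = (1 + (0 + 6)) - 112 = (1 + 6) - 112 = 7 - 112 = -105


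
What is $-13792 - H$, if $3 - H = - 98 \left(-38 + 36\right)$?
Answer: $-13599$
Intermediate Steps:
$H = -193$ ($H = 3 - - 98 \left(-38 + 36\right) = 3 - \left(-98\right) \left(-2\right) = 3 - 196 = -193$)
$-13792 - H = -13792 - -193 = -13792 + 193 = -13599$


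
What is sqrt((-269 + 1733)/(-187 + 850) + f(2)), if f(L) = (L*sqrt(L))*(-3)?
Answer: sqrt(107848 - 293046*sqrt(2))/221 ≈ 2.5054*I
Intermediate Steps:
f(L) = -3*L**(3/2) (f(L) = L**(3/2)*(-3) = -3*L**(3/2))
sqrt((-269 + 1733)/(-187 + 850) + f(2)) = sqrt((-269 + 1733)/(-187 + 850) - 6*sqrt(2)) = sqrt(1464/663 - 6*sqrt(2)) = sqrt(1464*(1/663) - 6*sqrt(2)) = sqrt(488/221 - 6*sqrt(2))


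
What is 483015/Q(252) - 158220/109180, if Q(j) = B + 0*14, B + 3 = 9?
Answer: 878910473/10918 ≈ 80501.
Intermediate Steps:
B = 6 (B = -3 + 9 = 6)
Q(j) = 6 (Q(j) = 6 + 0*14 = 6 + 0 = 6)
483015/Q(252) - 158220/109180 = 483015/6 - 158220/109180 = 483015*(⅙) - 158220*1/109180 = 161005/2 - 7911/5459 = 878910473/10918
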